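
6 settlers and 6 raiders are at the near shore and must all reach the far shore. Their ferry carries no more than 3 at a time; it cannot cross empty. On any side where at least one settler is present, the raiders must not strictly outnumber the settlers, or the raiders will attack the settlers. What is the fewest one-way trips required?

impossible

Following every safe sequence of crossings from the start, the most of the 12 that can be at the far shore as the ferry arrives there on crossings 1, 3, 5 is 3, 5, 6 respectively; the best ever achieved is 6 of 12.
From crossing 7 on, no configuration arises that was not already reachable earlier: only 17 distinct safe configurations (who is on which side, and where the ferry is) can ever be reached, none of them has everyone across, and every continuation just revisits them. They are: 0 settlers + 0 raiders across (ferry back at the start); 0 settlers + 1 raider across (ferry there); 0 settlers + 1 raider across (ferry back at the start); 0 settlers + 2 raiders across (ferry there); 0 settlers + 2 raiders across (ferry back at the start); 0 settlers + 3 raiders across (ferry there); 0 settlers + 3 raiders across (ferry back at the start); 0 settlers + 4 raiders across (ferry there); 0 settlers + 4 raiders across (ferry back at the start); 0 settlers + 5 raiders across (ferry there); 0 settlers + 5 raiders across (ferry back at the start); 0 settlers + 6 raiders across (ferry there); 1 settler + 1 raider across (ferry there); 1 settler + 1 raider across (ferry back at the start); 2 settlers + 2 raiders across (ferry there); 2 settlers + 2 raiders across (ferry back at the start); 3 settlers + 3 raiders across (ferry there). So no valid plan exists.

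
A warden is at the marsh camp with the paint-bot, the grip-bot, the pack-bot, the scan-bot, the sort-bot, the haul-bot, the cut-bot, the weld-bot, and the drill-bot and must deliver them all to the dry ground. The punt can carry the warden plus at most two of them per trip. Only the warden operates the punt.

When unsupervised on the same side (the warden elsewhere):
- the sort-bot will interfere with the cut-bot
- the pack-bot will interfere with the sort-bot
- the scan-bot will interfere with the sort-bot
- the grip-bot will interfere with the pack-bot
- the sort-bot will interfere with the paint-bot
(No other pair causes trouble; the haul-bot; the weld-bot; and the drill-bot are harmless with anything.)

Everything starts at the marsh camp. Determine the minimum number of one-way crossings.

Counting alone: the warden can take at most 2 across per trip to the dry ground, so moving all 9 needs at least 5 loaded trips out, with a return between consecutive ones — at least 9 crossings.
The safety rule pushes this higher. Following every safe sequence of crossings, the most of the 9 that can be at the dry ground as the punt arrives there on crossing 9 is 8 — never all 9.
So no plan with fewer than 11 crossings exists, and this one achieves 11:
1. Warden goes to the dry ground with the grip-bot and the sort-bot.  [the marsh camp: the cut-bot, the drill-bot, the haul-bot, the pack-bot, the paint-bot, the scan-bot, the weld-bot | the dry ground: the grip-bot, the sort-bot]
2. Warden goes back to the marsh camp alone.  [the marsh camp: the cut-bot, the drill-bot, the haul-bot, the pack-bot, the paint-bot, the scan-bot, the weld-bot | the dry ground: the grip-bot, the sort-bot]
3. Warden goes to the dry ground with the haul-bot.  [the marsh camp: the cut-bot, the drill-bot, the pack-bot, the paint-bot, the scan-bot, the weld-bot | the dry ground: the grip-bot, the haul-bot, the sort-bot]
4. Warden goes back to the marsh camp alone.  [the marsh camp: the cut-bot, the drill-bot, the pack-bot, the paint-bot, the scan-bot, the weld-bot | the dry ground: the grip-bot, the haul-bot, the sort-bot]
5. Warden goes to the dry ground with the pack-bot and the paint-bot.  [the marsh camp: the cut-bot, the drill-bot, the scan-bot, the weld-bot | the dry ground: the grip-bot, the haul-bot, the pack-bot, the paint-bot, the sort-bot]
6. Warden goes back to the marsh camp with the grip-bot and the sort-bot.  [the marsh camp: the cut-bot, the drill-bot, the grip-bot, the scan-bot, the sort-bot, the weld-bot | the dry ground: the haul-bot, the pack-bot, the paint-bot]
7. Warden goes to the dry ground with the cut-bot and the scan-bot.  [the marsh camp: the drill-bot, the grip-bot, the sort-bot, the weld-bot | the dry ground: the cut-bot, the haul-bot, the pack-bot, the paint-bot, the scan-bot]
8. Warden goes back to the marsh camp alone.  [the marsh camp: the drill-bot, the grip-bot, the sort-bot, the weld-bot | the dry ground: the cut-bot, the haul-bot, the pack-bot, the paint-bot, the scan-bot]
9. Warden goes to the dry ground with the drill-bot and the weld-bot.  [the marsh camp: the grip-bot, the sort-bot | the dry ground: the cut-bot, the drill-bot, the haul-bot, the pack-bot, the paint-bot, the scan-bot, the weld-bot]
10. Warden goes back to the marsh camp alone.  [the marsh camp: the grip-bot, the sort-bot | the dry ground: the cut-bot, the drill-bot, the haul-bot, the pack-bot, the paint-bot, the scan-bot, the weld-bot]
11. Warden goes to the dry ground with the grip-bot and the sort-bot.  [the marsh camp: — | the dry ground: the cut-bot, the drill-bot, the grip-bot, the haul-bot, the pack-bot, the paint-bot, the scan-bot, the sort-bot, the weld-bot]

11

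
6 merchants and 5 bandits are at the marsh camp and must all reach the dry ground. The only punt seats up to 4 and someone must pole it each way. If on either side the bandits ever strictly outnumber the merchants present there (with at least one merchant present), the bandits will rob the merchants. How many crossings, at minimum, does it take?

7

Counting alone: each trip to the dry ground takes at most 4 across and each return brings at least 1 back, so after t trips out (and t−1 returns) at most 4t − (t−1) of the 11 are across; that first reaches 11 at t = 4, so at least 7 crossings are needed.
The plan below uses exactly 7 crossings, so it is optimal:
1. 2 bandits → the dry ground.  (the marsh camp: 6M 3B; the dry ground: 0M 2B)
2. 1 bandit ← the marsh camp.  (the marsh camp: 6M 4B; the dry ground: 0M 1B)
3. 4 bandits → the dry ground.  (the marsh camp: 6M 0B; the dry ground: 0M 5B)
4. 1 bandit ← the marsh camp.  (the marsh camp: 6M 1B; the dry ground: 0M 4B)
5. 4 merchants → the dry ground.  (the marsh camp: 2M 1B; the dry ground: 4M 4B)
6. 1 bandit ← the marsh camp.  (the marsh camp: 2M 2B; the dry ground: 4M 3B)
7. 2 merchants and 2 bandits → the dry ground.  (the marsh camp: 0M 0B; the dry ground: 6M 5B)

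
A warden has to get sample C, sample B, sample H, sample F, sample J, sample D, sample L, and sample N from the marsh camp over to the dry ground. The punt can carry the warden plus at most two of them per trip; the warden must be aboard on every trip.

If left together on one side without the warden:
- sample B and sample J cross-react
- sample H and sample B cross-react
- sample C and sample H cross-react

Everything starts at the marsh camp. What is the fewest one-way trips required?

7

Counting alone: the warden can take at most 2 across per trip to the dry ground, so moving all 8 needs at least 4 loaded trips out, with a return between consecutive ones — at least 7 crossings.
The plan below uses exactly 7 crossings, so it is optimal:
1. Warden goes to the dry ground with sample B and sample C.
2. Warden goes back to the marsh camp alone.
3. Warden goes to the dry ground with sample D and sample F.
4. Warden goes back to the marsh camp alone.
5. Warden goes to the dry ground with sample L and sample N.
6. Warden goes back to the marsh camp alone.
7. Warden goes to the dry ground with sample H and sample J.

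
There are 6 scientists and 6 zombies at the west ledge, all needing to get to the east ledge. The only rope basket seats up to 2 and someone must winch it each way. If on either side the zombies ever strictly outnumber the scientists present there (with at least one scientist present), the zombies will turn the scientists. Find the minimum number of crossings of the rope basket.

impossible

Following every safe sequence of crossings from the start, the most of the 12 that can be at the east ledge as the rope basket arrives there on crossings 1, 3, 5, 7, 9 is 2, 3, 4, 5, 6 respectively; the best ever achieved is 6 of 12.
From crossing 11 on, no configuration arises that was not already reachable earlier: only 15 distinct safe configurations (who is on which side, and where the rope basket is) can ever be reached, none of them has everyone across, and every continuation just revisits them. They are: 0 scientists + 0 zombies across (rope basket back at the start); 0 scientists + 1 zombie across (rope basket there); 0 scientists + 1 zombie across (rope basket back at the start); 0 scientists + 2 zombies across (rope basket there); 0 scientists + 2 zombies across (rope basket back at the start); 0 scientists + 3 zombies across (rope basket there); 0 scientists + 3 zombies across (rope basket back at the start); 0 scientists + 4 zombies across (rope basket there); 0 scientists + 4 zombies across (rope basket back at the start); 0 scientists + 5 zombies across (rope basket there); 0 scientists + 5 zombies across (rope basket back at the start); 0 scientists + 6 zombies across (rope basket there); 1 scientist + 1 zombie across (rope basket there); 1 scientist + 1 zombie across (rope basket back at the start); 2 scientists + 2 zombies across (rope basket there). So no valid plan exists.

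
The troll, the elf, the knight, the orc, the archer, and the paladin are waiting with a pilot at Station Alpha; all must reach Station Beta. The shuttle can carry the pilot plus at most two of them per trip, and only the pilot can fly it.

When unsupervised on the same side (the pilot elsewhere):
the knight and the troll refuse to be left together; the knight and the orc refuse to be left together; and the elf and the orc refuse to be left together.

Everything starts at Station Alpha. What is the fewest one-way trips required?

5

Counting alone: the pilot can take at most 2 across per trip to Station Beta, so moving all 6 needs at least 3 loaded trips out, with a return between consecutive ones — at least 5 crossings.
The plan below uses exactly 5 crossings, so it is optimal:
1. Pilot goes to Station Beta with the orc and the troll.
2. Pilot goes back to Station Alpha alone.
3. Pilot goes to Station Beta with the archer and the paladin.
4. Pilot goes back to Station Alpha alone.
5. Pilot goes to Station Beta with the elf and the knight.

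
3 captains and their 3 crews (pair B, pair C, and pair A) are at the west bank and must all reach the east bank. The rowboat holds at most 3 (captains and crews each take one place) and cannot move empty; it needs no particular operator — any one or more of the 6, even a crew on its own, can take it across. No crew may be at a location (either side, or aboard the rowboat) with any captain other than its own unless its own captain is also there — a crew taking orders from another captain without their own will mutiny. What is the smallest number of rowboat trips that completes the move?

Counting alone: each trip to the east bank takes at most 3 across and each return brings at least 1 back, so after t trips out (and t−1 returns) at most 3t − (t−1) of the 6 are across; that first reaches 6 at t = 3, so at least 5 crossings are needed.
The plan below uses exactly 5 crossings, so it is optimal:
1. captain B and crew B cross → the east bank.
2. captain B crosses ← the west bank.
3. captain A, captain B, and captain C cross → the east bank.
4. crew B crosses ← the west bank.
5. crew A, crew B, and crew C cross → the east bank.

5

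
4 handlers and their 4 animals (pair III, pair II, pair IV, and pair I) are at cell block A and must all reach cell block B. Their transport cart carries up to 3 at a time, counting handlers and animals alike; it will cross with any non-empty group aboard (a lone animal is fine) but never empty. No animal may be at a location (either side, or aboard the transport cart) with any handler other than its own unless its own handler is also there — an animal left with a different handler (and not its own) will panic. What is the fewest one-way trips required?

9

Counting alone: each trip to cell block B takes at most 3 across and each return brings at least 1 back, so after t trips out (and t−1 returns) at most 3t − (t−1) of the 8 are across; that first reaches 8 at t = 4, so at least 7 crossings are needed.
The safety rule pushes this higher. Following every safe sequence of crossings, the most of the 8 that can be at cell block B as the transport cart arrives there on crossing 7 is 7 — never all 8.
So no plan with fewer than 9 crossings exists, and this one achieves 9:
1. animal III and handler III cross → cell block B.
2. handler III crosses ← cell block A.
3. animal II, handler II, and handler III cross → cell block B.
4. animal III and handler III cross ← cell block A.
5. handler I, handler III, and handler IV cross → cell block B.
6. animal II crosses ← cell block A.
7. animal II and animal III cross → cell block B.
8. animal III crosses ← cell block A.
9. animal I, animal III, and animal IV cross → cell block B.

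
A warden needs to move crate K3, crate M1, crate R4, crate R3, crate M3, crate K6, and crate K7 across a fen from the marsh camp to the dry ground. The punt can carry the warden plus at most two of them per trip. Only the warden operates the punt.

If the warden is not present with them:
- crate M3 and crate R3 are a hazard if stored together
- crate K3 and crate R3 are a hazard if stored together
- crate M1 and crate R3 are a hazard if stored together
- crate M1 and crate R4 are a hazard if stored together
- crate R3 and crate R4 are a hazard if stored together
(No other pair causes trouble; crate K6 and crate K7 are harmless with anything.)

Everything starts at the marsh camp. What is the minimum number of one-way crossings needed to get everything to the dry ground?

Counting alone: the warden can take at most 2 across per trip to the dry ground, so moving all 7 needs at least 4 loaded trips out, with a return between consecutive ones — at least 7 crossings.
The safety rule pushes this higher. Following every safe sequence of crossings, the most of the 7 that can be at the dry ground as the punt arrives there on crossings 7, 9 is 5, 6 respectively — never all 7.
So no plan with fewer than 11 crossings exists, and this one achieves 11:
1. Warden goes to the dry ground with crate M1 and crate R3.  [the marsh camp: crate K3, crate K6, crate K7, crate M3, crate R4 | the dry ground: crate M1, crate R3]
2. Warden goes back to the marsh camp with crate M1.  [the marsh camp: crate K3, crate K6, crate K7, crate M1, crate M3, crate R4 | the dry ground: crate R3]
3. Warden goes to the dry ground with crate K3 and crate M1.  [the marsh camp: crate K6, crate K7, crate M3, crate R4 | the dry ground: crate K3, crate M1, crate R3]
4. Warden goes back to the marsh camp with crate R3.  [the marsh camp: crate K6, crate K7, crate M3, crate R3, crate R4 | the dry ground: crate K3, crate M1]
5. Warden goes to the dry ground with crate M3 and crate R4.  [the marsh camp: crate K6, crate K7, crate R3 | the dry ground: crate K3, crate M1, crate M3, crate R4]
6. Warden goes back to the marsh camp with crate M1.  [the marsh camp: crate K6, crate K7, crate M1, crate R3 | the dry ground: crate K3, crate M3, crate R4]
7. Warden goes to the dry ground with crate K6 and crate M1.  [the marsh camp: crate K7, crate R3 | the dry ground: crate K3, crate K6, crate M1, crate M3, crate R4]
8. Warden goes back to the marsh camp with crate M1.  [the marsh camp: crate K7, crate M1, crate R3 | the dry ground: crate K3, crate K6, crate M3, crate R4]
9. Warden goes to the dry ground with crate K7 and crate M1.  [the marsh camp: crate R3 | the dry ground: crate K3, crate K6, crate K7, crate M1, crate M3, crate R4]
10. Warden goes back to the marsh camp with crate M1.  [the marsh camp: crate M1, crate R3 | the dry ground: crate K3, crate K6, crate K7, crate M3, crate R4]
11. Warden goes to the dry ground with crate M1 and crate R3.  [the marsh camp: — | the dry ground: crate K3, crate K6, crate K7, crate M1, crate M3, crate R3, crate R4]

11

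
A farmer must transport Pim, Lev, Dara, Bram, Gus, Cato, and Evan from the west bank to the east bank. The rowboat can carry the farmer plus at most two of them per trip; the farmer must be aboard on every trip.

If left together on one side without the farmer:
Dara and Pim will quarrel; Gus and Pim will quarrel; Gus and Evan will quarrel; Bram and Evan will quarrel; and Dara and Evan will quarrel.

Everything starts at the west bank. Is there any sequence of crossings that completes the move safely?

1. Farmer goes to the east bank with Evan and Pim.  [the west bank: Bram, Cato, Dara, Gus, Lev | the east bank: Evan, Pim]
2. Farmer goes back to the west bank alone.  [the west bank: Bram, Cato, Dara, Gus, Lev | the east bank: Evan, Pim]
3. Farmer goes to the east bank with Lev.  [the west bank: Bram, Cato, Dara, Gus | the east bank: Evan, Lev, Pim]
4. Farmer goes back to the west bank alone.  [the west bank: Bram, Cato, Dara, Gus | the east bank: Evan, Lev, Pim]
5. Farmer goes to the east bank with Bram and Dara.  [the west bank: Cato, Gus | the east bank: Bram, Dara, Evan, Lev, Pim]
6. Farmer goes back to the west bank with Evan and Pim.  [the west bank: Cato, Evan, Gus, Pim | the east bank: Bram, Dara, Lev]
7. Farmer goes to the east bank with Cato and Gus.  [the west bank: Evan, Pim | the east bank: Bram, Cato, Dara, Gus, Lev]
8. Farmer goes back to the west bank alone.  [the west bank: Evan, Pim | the east bank: Bram, Cato, Dara, Gus, Lev]
9. Farmer goes to the east bank with Evan and Pim.  [the west bank: — | the east bank: Bram, Cato, Dara, Evan, Gus, Lev, Pim]

Yes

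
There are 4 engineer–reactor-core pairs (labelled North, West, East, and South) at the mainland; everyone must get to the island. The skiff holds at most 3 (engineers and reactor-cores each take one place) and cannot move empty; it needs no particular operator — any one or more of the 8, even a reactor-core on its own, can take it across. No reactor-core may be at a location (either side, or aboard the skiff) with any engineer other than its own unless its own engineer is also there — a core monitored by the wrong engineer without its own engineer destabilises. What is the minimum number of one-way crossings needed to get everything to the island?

Counting alone: each trip to the island takes at most 3 across and each return brings at least 1 back, so after t trips out (and t−1 returns) at most 3t − (t−1) of the 8 are across; that first reaches 8 at t = 4, so at least 7 crossings are needed.
The safety rule pushes this higher. Following every safe sequence of crossings, the most of the 8 that can be at the island as the skiff arrives there on crossing 7 is 7 — never all 8.
So no plan with fewer than 9 crossings exists, and this one achieves 9:
1. engineer North and reactor-core North cross → the island.
2. engineer North crosses ← the mainland.
3. engineer North, engineer West, and reactor-core West cross → the island.
4. engineer North and reactor-core North cross ← the mainland.
5. engineer East, engineer North, and engineer South cross → the island.
6. reactor-core West crosses ← the mainland.
7. reactor-core North and reactor-core West cross → the island.
8. reactor-core North crosses ← the mainland.
9. reactor-core East, reactor-core North, and reactor-core South cross → the island.

9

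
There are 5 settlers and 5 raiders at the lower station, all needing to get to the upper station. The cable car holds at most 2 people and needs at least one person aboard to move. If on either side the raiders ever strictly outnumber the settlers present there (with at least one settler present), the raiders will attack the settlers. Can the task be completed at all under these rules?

No

Following every safe sequence of crossings from the start, the most of the 10 that can be at the upper station as the cable car arrives there on crossings 1, 3, 5, 7 is 2, 3, 4, 5 respectively; the best ever achieved is 5 of 10.
From crossing 9 on, no configuration arises that was not already reachable earlier: only 13 distinct safe configurations (who is on which side, and where the cable car is) can ever be reached, none of them has everyone across, and every continuation just revisits them. They are: 0 settlers + 0 raiders across (cable car back at the start); 0 settlers + 1 raider across (cable car there); 0 settlers + 1 raider across (cable car back at the start); 0 settlers + 2 raiders across (cable car there); 0 settlers + 2 raiders across (cable car back at the start); 0 settlers + 3 raiders across (cable car there); 0 settlers + 3 raiders across (cable car back at the start); 0 settlers + 4 raiders across (cable car there); 0 settlers + 4 raiders across (cable car back at the start); 0 settlers + 5 raiders across (cable car there); 1 settler + 1 raider across (cable car there); 1 settler + 1 raider across (cable car back at the start); 2 settlers + 2 raiders across (cable car there). So no valid plan exists.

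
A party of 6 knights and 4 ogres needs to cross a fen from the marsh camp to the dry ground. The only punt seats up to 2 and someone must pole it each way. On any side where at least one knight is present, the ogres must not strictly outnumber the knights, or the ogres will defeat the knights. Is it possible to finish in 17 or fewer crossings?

Yes — this plan uses 17 crossings (≤ 17):
1. 2 ogres → the dry ground.  (the marsh camp: 6K 2O; the dry ground: 0K 2O)
2. 1 ogre ← the marsh camp.  (the marsh camp: 6K 3O; the dry ground: 0K 1O)
3. 2 ogres → the dry ground.  (the marsh camp: 6K 1O; the dry ground: 0K 3O)
4. 1 ogre ← the marsh camp.  (the marsh camp: 6K 2O; the dry ground: 0K 2O)
5. 2 knights → the dry ground.  (the marsh camp: 4K 2O; the dry ground: 2K 2O)
6. 1 ogre ← the marsh camp.  (the marsh camp: 4K 3O; the dry ground: 2K 1O)
7. 1 knight and 1 ogre → the dry ground.  (the marsh camp: 3K 2O; the dry ground: 3K 2O)
8. 1 ogre ← the marsh camp.  (the marsh camp: 3K 3O; the dry ground: 3K 1O)
9. 2 ogres → the dry ground.  (the marsh camp: 3K 1O; the dry ground: 3K 3O)
10. 1 ogre ← the marsh camp.  (the marsh camp: 3K 2O; the dry ground: 3K 2O)
11. 1 knight and 1 ogre → the dry ground.  (the marsh camp: 2K 1O; the dry ground: 4K 3O)
12. 1 ogre ← the marsh camp.  (the marsh camp: 2K 2O; the dry ground: 4K 2O)
13. 2 ogres → the dry ground.  (the marsh camp: 2K 0O; the dry ground: 4K 4O)
14. 1 ogre ← the marsh camp.  (the marsh camp: 2K 1O; the dry ground: 4K 3O)
15. 1 knight and 1 ogre → the dry ground.  (the marsh camp: 1K 0O; the dry ground: 5K 4O)
16. 1 ogre ← the marsh camp.  (the marsh camp: 1K 1O; the dry ground: 5K 3O)
17. 1 knight and 1 ogre → the dry ground.  (the marsh camp: 0K 0O; the dry ground: 6K 4O)

Yes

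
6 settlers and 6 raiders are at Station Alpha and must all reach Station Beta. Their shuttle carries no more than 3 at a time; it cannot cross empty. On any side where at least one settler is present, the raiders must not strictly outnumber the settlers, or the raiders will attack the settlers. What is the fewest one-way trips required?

impossible

Following every safe sequence of crossings from the start, the most of the 12 that can be at Station Beta as the shuttle arrives there on crossings 1, 3, 5 is 3, 5, 6 respectively; the best ever achieved is 6 of 12.
From crossing 7 on, no configuration arises that was not already reachable earlier: only 17 distinct safe configurations (who is on which side, and where the shuttle is) can ever be reached, none of them has everyone across, and every continuation just revisits them. They are: 0 settlers + 0 raiders across (shuttle back at the start); 0 settlers + 1 raider across (shuttle there); 0 settlers + 1 raider across (shuttle back at the start); 0 settlers + 2 raiders across (shuttle there); 0 settlers + 2 raiders across (shuttle back at the start); 0 settlers + 3 raiders across (shuttle there); 0 settlers + 3 raiders across (shuttle back at the start); 0 settlers + 4 raiders across (shuttle there); 0 settlers + 4 raiders across (shuttle back at the start); 0 settlers + 5 raiders across (shuttle there); 0 settlers + 5 raiders across (shuttle back at the start); 0 settlers + 6 raiders across (shuttle there); 1 settler + 1 raider across (shuttle there); 1 settler + 1 raider across (shuttle back at the start); 2 settlers + 2 raiders across (shuttle there); 2 settlers + 2 raiders across (shuttle back at the start); 3 settlers + 3 raiders across (shuttle there). So no valid plan exists.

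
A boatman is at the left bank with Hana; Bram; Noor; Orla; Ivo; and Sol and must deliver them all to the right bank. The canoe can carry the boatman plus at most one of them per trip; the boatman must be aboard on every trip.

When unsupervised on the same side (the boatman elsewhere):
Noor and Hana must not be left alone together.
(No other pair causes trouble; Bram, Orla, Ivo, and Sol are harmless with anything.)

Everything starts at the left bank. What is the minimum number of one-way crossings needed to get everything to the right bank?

Counting alone: the boatman can take at most 1 across per trip to the right bank, so moving all 6 needs at least 6 loaded trips out, with a return between consecutive ones — at least 11 crossings.
The plan below uses exactly 11 crossings, so it is optimal:
1. Boatman goes to the right bank with Hana.  [the left bank: Bram, Ivo, Noor, Orla, Sol | the right bank: Hana]
2. Boatman goes back to the left bank alone.  [the left bank: Bram, Ivo, Noor, Orla, Sol | the right bank: Hana]
3. Boatman goes to the right bank with Bram.  [the left bank: Ivo, Noor, Orla, Sol | the right bank: Bram, Hana]
4. Boatman goes back to the left bank alone.  [the left bank: Ivo, Noor, Orla, Sol | the right bank: Bram, Hana]
5. Boatman goes to the right bank with Orla.  [the left bank: Ivo, Noor, Sol | the right bank: Bram, Hana, Orla]
6. Boatman goes back to the left bank alone.  [the left bank: Ivo, Noor, Sol | the right bank: Bram, Hana, Orla]
7. Boatman goes to the right bank with Ivo.  [the left bank: Noor, Sol | the right bank: Bram, Hana, Ivo, Orla]
8. Boatman goes back to the left bank alone.  [the left bank: Noor, Sol | the right bank: Bram, Hana, Ivo, Orla]
9. Boatman goes to the right bank with Sol.  [the left bank: Noor | the right bank: Bram, Hana, Ivo, Orla, Sol]
10. Boatman goes back to the left bank alone.  [the left bank: Noor | the right bank: Bram, Hana, Ivo, Orla, Sol]
11. Boatman goes to the right bank with Noor.  [the left bank: — | the right bank: Bram, Hana, Ivo, Noor, Orla, Sol]

11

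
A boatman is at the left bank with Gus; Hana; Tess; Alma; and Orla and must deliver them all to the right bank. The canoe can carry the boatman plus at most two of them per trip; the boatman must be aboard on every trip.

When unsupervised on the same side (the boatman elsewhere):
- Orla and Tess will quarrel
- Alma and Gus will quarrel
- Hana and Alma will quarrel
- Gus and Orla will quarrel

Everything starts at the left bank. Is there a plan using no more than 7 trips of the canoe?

Yes

Yes — this plan uses 7 crossings (≤ 7):
1. Boatman goes to the right bank with Alma and Orla.
2. Boatman goes back to the left bank alone.
3. Boatman goes to the right bank with Gus.
4. Boatman goes back to the left bank with Alma and Orla.
5. Boatman goes to the right bank with Hana and Tess.
6. Boatman goes back to the left bank alone.
7. Boatman goes to the right bank with Alma and Orla.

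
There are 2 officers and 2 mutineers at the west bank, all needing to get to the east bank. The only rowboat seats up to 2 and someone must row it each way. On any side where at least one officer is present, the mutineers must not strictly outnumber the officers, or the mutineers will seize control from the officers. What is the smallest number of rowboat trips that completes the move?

5

Counting alone: each trip to the east bank takes at most 2 across and each return brings at least 1 back, so after t trips out (and t−1 returns) at most 2t − (t−1) of the 4 are across; that first reaches 4 at t = 3, so at least 5 crossings are needed.
The plan below uses exactly 5 crossings, so it is optimal:
1. 2 mutineers → the east bank.  (the west bank: 2O 0M; the east bank: 0O 2M)
2. 1 mutineer ← the west bank.  (the west bank: 2O 1M; the east bank: 0O 1M)
3. 2 officers → the east bank.  (the west bank: 0O 1M; the east bank: 2O 1M)
4. 1 mutineer ← the west bank.  (the west bank: 0O 2M; the east bank: 2O 0M)
5. 2 mutineers → the east bank.  (the west bank: 0O 0M; the east bank: 2O 2M)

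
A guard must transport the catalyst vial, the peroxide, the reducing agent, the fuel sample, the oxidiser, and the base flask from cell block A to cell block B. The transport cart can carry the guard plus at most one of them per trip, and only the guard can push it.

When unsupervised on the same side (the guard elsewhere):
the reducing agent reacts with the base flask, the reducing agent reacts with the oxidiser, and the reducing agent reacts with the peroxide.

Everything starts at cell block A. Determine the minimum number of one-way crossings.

Following every safe sequence of crossings from the start, the most of the 6 that can be at cell block B as the transport cart arrives there on crossings 1, 3, 5, 7 is 1, 2, 3, 4 respectively; the best ever achieved is 4 of 6.
From crossing 9 on, no configuration arises that was not already reachable earlier: only 36 distinct safe configurations (who is on which side, and where the transport cart is) can ever be reached, none of them has everyone across, and every continuation just revisits them. So no valid plan exists.

impossible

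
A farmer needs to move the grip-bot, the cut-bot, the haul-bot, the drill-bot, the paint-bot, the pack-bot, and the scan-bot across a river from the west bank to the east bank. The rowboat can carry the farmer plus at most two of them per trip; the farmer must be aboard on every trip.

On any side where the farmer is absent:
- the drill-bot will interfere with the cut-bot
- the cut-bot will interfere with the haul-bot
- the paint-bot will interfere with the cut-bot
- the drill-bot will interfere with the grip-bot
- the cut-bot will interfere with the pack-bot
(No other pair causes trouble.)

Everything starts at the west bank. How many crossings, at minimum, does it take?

Counting alone: the farmer can take at most 2 across per trip to the east bank, so moving all 7 needs at least 4 loaded trips out, with a return between consecutive ones — at least 7 crossings.
The safety rule pushes this higher. Following every safe sequence of crossings, the most of the 7 that can be at the east bank as the rowboat arrives there on crossing 7 is 6 — never all 7.
So no plan with fewer than 9 crossings exists, and this one achieves 9:
1. Farmer goes to the east bank with the cut-bot and the grip-bot.
2. Farmer goes back to the west bank alone.
3. Farmer goes to the east bank with the scan-bot.
4. Farmer goes back to the west bank alone.
5. Farmer goes to the east bank with the drill-bot and the haul-bot.
6. Farmer goes back to the west bank with the cut-bot and the grip-bot.
7. Farmer goes to the east bank with the pack-bot and the paint-bot.
8. Farmer goes back to the west bank alone.
9. Farmer goes to the east bank with the cut-bot and the grip-bot.

9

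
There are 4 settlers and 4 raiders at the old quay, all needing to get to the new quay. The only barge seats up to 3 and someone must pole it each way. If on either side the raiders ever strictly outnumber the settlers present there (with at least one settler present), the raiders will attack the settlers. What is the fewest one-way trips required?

9

Counting alone: each trip to the new quay takes at most 3 across and each return brings at least 1 back, so after t trips out (and t−1 returns) at most 3t − (t−1) of the 8 are across; that first reaches 8 at t = 4, so at least 7 crossings are needed.
The safety rule pushes this higher. Following every safe sequence of crossings, the most of the 8 that can be at the new quay as the barge arrives there on crossing 7 is 7 — never all 8.
So no plan with fewer than 9 crossings exists, and this one achieves 9:
1. 2 raiders → the new quay.  (the old quay: 4S 2R; the new quay: 0S 2R)
2. 1 raider ← the old quay.  (the old quay: 4S 3R; the new quay: 0S 1R)
3. 3 raiders → the new quay.  (the old quay: 4S 0R; the new quay: 0S 4R)
4. 1 raider ← the old quay.  (the old quay: 4S 1R; the new quay: 0S 3R)
5. 3 settlers → the new quay.  (the old quay: 1S 1R; the new quay: 3S 3R)
6. 1 settler and 1 raider ← the old quay.  (the old quay: 2S 2R; the new quay: 2S 2R)
7. 2 settlers → the new quay.  (the old quay: 0S 2R; the new quay: 4S 2R)
8. 1 raider ← the old quay.  (the old quay: 0S 3R; the new quay: 4S 1R)
9. 3 raiders → the new quay.  (the old quay: 0S 0R; the new quay: 4S 4R)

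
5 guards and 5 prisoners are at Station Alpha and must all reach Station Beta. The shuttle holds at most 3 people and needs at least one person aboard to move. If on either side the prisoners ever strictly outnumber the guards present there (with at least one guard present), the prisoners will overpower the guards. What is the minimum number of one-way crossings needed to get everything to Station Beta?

11

Counting alone: each trip to Station Beta takes at most 3 across and each return brings at least 1 back, so after t trips out (and t−1 returns) at most 3t − (t−1) of the 10 are across; that first reaches 10 at t = 5, so at least 9 crossings are needed.
The safety rule pushes this higher. Following every safe sequence of crossings, the most of the 10 that can be at Station Beta as the shuttle arrives there on crossing 9 is 9 — never all 10.
So no plan with fewer than 11 crossings exists, and this one achieves 11:
1. 2 prisoners → Station Beta.  (Station Alpha: 5G 3P; Station Beta: 0G 2P)
2. 1 prisoner ← Station Alpha.  (Station Alpha: 5G 4P; Station Beta: 0G 1P)
3. 3 prisoners → Station Beta.  (Station Alpha: 5G 1P; Station Beta: 0G 4P)
4. 1 prisoner ← Station Alpha.  (Station Alpha: 5G 2P; Station Beta: 0G 3P)
5. 3 guards → Station Beta.  (Station Alpha: 2G 2P; Station Beta: 3G 3P)
6. 1 guard and 1 prisoner ← Station Alpha.  (Station Alpha: 3G 3P; Station Beta: 2G 2P)
7. 3 guards → Station Beta.  (Station Alpha: 0G 3P; Station Beta: 5G 2P)
8. 1 prisoner ← Station Alpha.  (Station Alpha: 0G 4P; Station Beta: 5G 1P)
9. 2 prisoners → Station Beta.  (Station Alpha: 0G 2P; Station Beta: 5G 3P)
10. 1 prisoner ← Station Alpha.  (Station Alpha: 0G 3P; Station Beta: 5G 2P)
11. 3 prisoners → Station Beta.  (Station Alpha: 0G 0P; Station Beta: 5G 5P)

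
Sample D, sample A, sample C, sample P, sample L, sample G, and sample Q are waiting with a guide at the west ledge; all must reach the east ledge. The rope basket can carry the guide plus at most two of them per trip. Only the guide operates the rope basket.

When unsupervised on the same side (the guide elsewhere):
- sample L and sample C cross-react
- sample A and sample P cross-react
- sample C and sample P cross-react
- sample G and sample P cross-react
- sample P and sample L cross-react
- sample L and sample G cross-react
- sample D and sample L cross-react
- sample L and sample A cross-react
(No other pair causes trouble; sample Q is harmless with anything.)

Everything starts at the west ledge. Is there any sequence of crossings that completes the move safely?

No

Following every safe sequence of crossings from the start, the most of the 7 that can be at the east ledge as the rope basket arrives there on crossings 1, 3, 5, 7 is 2, 3, 4, 5 respectively; the best ever achieved is 5 of 7.
From crossing 9 on, no configuration arises that was not already reachable earlier: only 38 distinct safe configurations (who is on which side, and where the rope basket is) can ever be reached, none of them has everyone across, and every continuation just revisits them. So no valid plan exists.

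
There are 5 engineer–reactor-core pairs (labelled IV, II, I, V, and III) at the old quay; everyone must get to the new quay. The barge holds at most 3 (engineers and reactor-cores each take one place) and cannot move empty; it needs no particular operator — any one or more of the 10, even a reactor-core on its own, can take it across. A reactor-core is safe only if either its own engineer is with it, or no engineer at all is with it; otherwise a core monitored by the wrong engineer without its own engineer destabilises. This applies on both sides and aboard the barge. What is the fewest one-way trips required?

Counting alone: each trip to the new quay takes at most 3 across and each return brings at least 1 back, so after t trips out (and t−1 returns) at most 3t − (t−1) of the 10 are across; that first reaches 10 at t = 5, so at least 9 crossings are needed.
The safety rule pushes this higher. Following every safe sequence of crossings, the most of the 10 that can be at the new quay as the barge arrives there on crossing 9 is 9 — never all 10.
So no plan with fewer than 11 crossings exists, and this one achieves 11:
1. engineer IV and reactor-core IV cross → the new quay.
2. engineer IV crosses ← the old quay.
3. reactor-core I, reactor-core II, and reactor-core V cross → the new quay.
4. reactor-core IV crosses ← the old quay.
5. engineer I, engineer II, and engineer V cross → the new quay.
6. engineer II and reactor-core II cross ← the old quay.
7. engineer II, engineer III, and engineer IV cross → the new quay.
8. reactor-core I crosses ← the old quay.
9. reactor-core II and reactor-core IV cross → the new quay.
10. reactor-core IV crosses ← the old quay.
11. reactor-core I, reactor-core III, and reactor-core IV cross → the new quay.

11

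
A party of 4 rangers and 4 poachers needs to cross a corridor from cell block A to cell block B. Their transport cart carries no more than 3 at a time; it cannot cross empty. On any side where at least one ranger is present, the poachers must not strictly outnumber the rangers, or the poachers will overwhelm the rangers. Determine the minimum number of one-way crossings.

9

Counting alone: each trip to cell block B takes at most 3 across and each return brings at least 1 back, so after t trips out (and t−1 returns) at most 3t − (t−1) of the 8 are across; that first reaches 8 at t = 4, so at least 7 crossings are needed.
The safety rule pushes this higher. Following every safe sequence of crossings, the most of the 8 that can be at cell block B as the transport cart arrives there on crossing 7 is 7 — never all 8.
So no plan with fewer than 9 crossings exists, and this one achieves 9:
1. 2 poachers → cell block B.  (cell block A: 4R 2P; cell block B: 0R 2P)
2. 1 poacher ← cell block A.  (cell block A: 4R 3P; cell block B: 0R 1P)
3. 3 poachers → cell block B.  (cell block A: 4R 0P; cell block B: 0R 4P)
4. 1 poacher ← cell block A.  (cell block A: 4R 1P; cell block B: 0R 3P)
5. 3 rangers → cell block B.  (cell block A: 1R 1P; cell block B: 3R 3P)
6. 1 ranger and 1 poacher ← cell block A.  (cell block A: 2R 2P; cell block B: 2R 2P)
7. 2 rangers → cell block B.  (cell block A: 0R 2P; cell block B: 4R 2P)
8. 1 poacher ← cell block A.  (cell block A: 0R 3P; cell block B: 4R 1P)
9. 3 poachers → cell block B.  (cell block A: 0R 0P; cell block B: 4R 4P)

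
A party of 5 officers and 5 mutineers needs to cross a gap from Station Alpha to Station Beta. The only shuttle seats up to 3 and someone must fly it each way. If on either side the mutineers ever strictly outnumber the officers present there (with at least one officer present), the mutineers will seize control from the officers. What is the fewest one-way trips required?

Counting alone: each trip to Station Beta takes at most 3 across and each return brings at least 1 back, so after t trips out (and t−1 returns) at most 3t − (t−1) of the 10 are across; that first reaches 10 at t = 5, so at least 9 crossings are needed.
The safety rule pushes this higher. Following every safe sequence of crossings, the most of the 10 that can be at Station Beta as the shuttle arrives there on crossing 9 is 9 — never all 10.
So no plan with fewer than 11 crossings exists, and this one achieves 11:
1. 2 mutineers → Station Beta.  (Station Alpha: 5O 3M; Station Beta: 0O 2M)
2. 1 mutineer ← Station Alpha.  (Station Alpha: 5O 4M; Station Beta: 0O 1M)
3. 3 mutineers → Station Beta.  (Station Alpha: 5O 1M; Station Beta: 0O 4M)
4. 1 mutineer ← Station Alpha.  (Station Alpha: 5O 2M; Station Beta: 0O 3M)
5. 3 officers → Station Beta.  (Station Alpha: 2O 2M; Station Beta: 3O 3M)
6. 1 officer and 1 mutineer ← Station Alpha.  (Station Alpha: 3O 3M; Station Beta: 2O 2M)
7. 3 officers → Station Beta.  (Station Alpha: 0O 3M; Station Beta: 5O 2M)
8. 1 mutineer ← Station Alpha.  (Station Alpha: 0O 4M; Station Beta: 5O 1M)
9. 2 mutineers → Station Beta.  (Station Alpha: 0O 2M; Station Beta: 5O 3M)
10. 1 mutineer ← Station Alpha.  (Station Alpha: 0O 3M; Station Beta: 5O 2M)
11. 3 mutineers → Station Beta.  (Station Alpha: 0O 0M; Station Beta: 5O 5M)

11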